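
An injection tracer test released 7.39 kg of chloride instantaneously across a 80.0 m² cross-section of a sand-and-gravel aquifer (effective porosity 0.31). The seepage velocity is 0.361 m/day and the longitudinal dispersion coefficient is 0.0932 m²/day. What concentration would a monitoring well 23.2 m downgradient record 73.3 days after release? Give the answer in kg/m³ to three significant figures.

0.0218 kg/m³

For an instantaneous plane source, C(x,t) = M/(n_e·A·√(4πDt)) · exp(−(x−vt)²/(4Dt)), with n_e·A the pore (flow) area.
Plume center vt = 0.361 × 73.3 = 26.4613 m, so the well at 23.2 m is 3.2613 m upgradient of the peak.
√(4πDt) = 9.265 m, giving peak height M/(n_e·A·√(4πDt)) = 7.39/(0.31 × 80.0 × 9.265) = 0.03216 kg/m³.
(x−vt)²/(4Dt) = (-3.2613)²/(4 × 0.0932 × 73.3) = 0.3892; exp(−0.3892) = 0.6776.
C = 0.03216 × 0.6776 = 0.0218 kg/m³.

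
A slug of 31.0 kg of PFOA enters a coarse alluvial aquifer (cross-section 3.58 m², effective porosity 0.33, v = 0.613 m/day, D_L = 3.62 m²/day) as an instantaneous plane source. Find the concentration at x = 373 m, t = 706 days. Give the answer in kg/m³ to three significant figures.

For an instantaneous plane source, C(x,t) = M/(n_e·A·√(4πDt)) · exp(−(x−vt)²/(4Dt)), with n_e·A the pore (flow) area.
Plume center vt = 0.613 × 706 = 432.778 m, so the well at 373 m is 59.778 m upgradient of the peak.
√(4πDt) = 179.2 m, giving peak height M/(n_e·A·√(4πDt)) = 31.0/(0.33 × 3.58 × 179.2) = 0.1464 kg/m³.
(x−vt)²/(4Dt) = (-59.778)²/(4 × 3.62 × 706) = 0.3496; exp(−0.3496) = 0.7050.
C = 0.1464 × 0.7050 = 0.103 kg/m³.

0.103 kg/m³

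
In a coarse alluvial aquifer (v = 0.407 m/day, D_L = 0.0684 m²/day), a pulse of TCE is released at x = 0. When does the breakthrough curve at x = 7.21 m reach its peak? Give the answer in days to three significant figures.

For the 1D instantaneous-source solution, setting ∂C/∂t = 0 at fixed x gives v²t² + 2Dt − x² = 0, so t = (√(D² + v²x²) − D)/v².
√(D² + v²x²) = √(0.0684² + 0.407² × 7.21²) = 2.935; v² = 0.165649.
t = (2.935 − 0.0684)/0.165649 = 17.3 days (vs. the pure-advection estimate x/v = 17.7 d).

17.3 days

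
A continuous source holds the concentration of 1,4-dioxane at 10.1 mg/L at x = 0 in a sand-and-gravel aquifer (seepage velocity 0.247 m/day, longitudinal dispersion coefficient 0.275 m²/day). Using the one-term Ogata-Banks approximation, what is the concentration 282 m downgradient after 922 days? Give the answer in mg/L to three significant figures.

0.0806 mg/L

For a continuous step input, C/C₀ ≈ ½·erfc((x−vt)/(2√(Dt))).
vt = 0.247 × 922 = 227.734 m and 2√(Dt) = 2√(0.275 × 922) = 31.85 m.
Argument (x−vt)/(2√(Dt)) = (282 − 227.734)/31.85 = 1.704; ½·erfc(1.704) = 0.007980.
C = 10.1 × 0.007980 = 0.0806 mg/L.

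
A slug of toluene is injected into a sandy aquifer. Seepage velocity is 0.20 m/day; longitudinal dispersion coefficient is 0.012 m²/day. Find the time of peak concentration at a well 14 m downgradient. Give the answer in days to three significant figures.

69.7 days

For the 1D instantaneous-source solution, setting ∂C/∂t = 0 at fixed x gives v²t² + 2Dt − x² = 0, so t = (√(D² + v²x²) − D)/v².
√(D² + v²x²) = √(0.012² + 0.20² × 14²) = 2.800; v² = 0.04.
t = (2.800 − 0.012)/0.04 = 69.7 days (vs. the pure-advection estimate x/v = 70.0 d).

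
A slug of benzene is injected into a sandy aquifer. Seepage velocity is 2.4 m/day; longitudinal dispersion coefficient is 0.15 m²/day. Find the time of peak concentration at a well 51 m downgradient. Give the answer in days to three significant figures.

For the 1D instantaneous-source solution, setting ∂C/∂t = 0 at fixed x gives v²t² + 2Dt − x² = 0, so t = (√(D² + v²x²) − D)/v².
√(D² + v²x²) = √(0.15² + 2.4² × 51²) = 122.4; v² = 5.76.
t = (122.4 − 0.15)/5.76 = 21.2 days (vs. the pure-advection estimate x/v = 21.2 d).

21.2 days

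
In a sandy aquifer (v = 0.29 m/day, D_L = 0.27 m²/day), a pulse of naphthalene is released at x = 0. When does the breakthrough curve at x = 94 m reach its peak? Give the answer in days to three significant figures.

For the 1D instantaneous-source solution, setting ∂C/∂t = 0 at fixed x gives v²t² + 2Dt − x² = 0, so t = (√(D² + v²x²) − D)/v².
√(D² + v²x²) = √(0.27² + 0.29² × 94²) = 27.26; v² = 0.0841.
t = (27.26 − 0.27)/0.0841 = 321 days (vs. the pure-advection estimate x/v = 324 d).

321 days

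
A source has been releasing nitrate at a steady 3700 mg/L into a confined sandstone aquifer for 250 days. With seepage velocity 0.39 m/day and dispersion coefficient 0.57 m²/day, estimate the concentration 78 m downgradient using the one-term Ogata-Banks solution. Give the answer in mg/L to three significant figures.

3240 mg/L

For a continuous step input, C/C₀ ≈ ½·erfc((x−vt)/(2√(Dt))).
vt = 0.39 × 250 = 97.5 m and 2√(Dt) = 2√(0.57 × 250) = 23.87 m.
Argument (x−vt)/(2√(Dt)) = (78 − 97.5)/23.87 = -0.8169; ½·erfc(-0.8169) = 0.8760.
C = 3700 × 0.8760 = 3240 mg/L.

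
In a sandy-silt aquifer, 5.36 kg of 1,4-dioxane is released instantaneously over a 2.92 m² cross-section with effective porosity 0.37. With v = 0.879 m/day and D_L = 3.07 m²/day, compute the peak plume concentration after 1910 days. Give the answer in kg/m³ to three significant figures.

0.0183 kg/m³

The peak of an instantaneous 1D plume sits at x = vt; there the Gaussian factor is 1 and C_max = M/(n_e·A·√(4πDt)), where n_e·A is the pore area the mass is dissolved in.
√(4πDt) = √(4π × 3.07 × 1910) = 271.5 m, so C_max = 5.36/(0.37 × 2.92 × 271.5) = 0.0183 kg/m³.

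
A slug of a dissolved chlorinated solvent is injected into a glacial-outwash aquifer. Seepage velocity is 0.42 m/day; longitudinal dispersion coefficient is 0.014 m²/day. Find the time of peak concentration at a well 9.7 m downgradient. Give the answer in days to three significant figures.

23.0 days

For the 1D instantaneous-source solution, setting ∂C/∂t = 0 at fixed x gives v²t² + 2Dt − x² = 0, so t = (√(D² + v²x²) − D)/v².
√(D² + v²x²) = √(0.014² + 0.42² × 9.7²) = 4.074; v² = 0.1764.
t = (4.074 − 0.014)/0.1764 = 23.0 days (vs. the pure-advection estimate x/v = 23.1 d).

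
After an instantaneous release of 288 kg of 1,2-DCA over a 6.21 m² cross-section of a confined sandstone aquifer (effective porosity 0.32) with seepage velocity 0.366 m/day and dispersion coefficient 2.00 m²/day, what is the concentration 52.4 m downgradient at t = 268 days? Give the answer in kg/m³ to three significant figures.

For an instantaneous plane source, C(x,t) = M/(n_e·A·√(4πDt)) · exp(−(x−vt)²/(4Dt)), with n_e·A the pore (flow) area.
Plume center vt = 0.366 × 268 = 98.088 m, so the well at 52.4 m is 45.688 m upgradient of the peak.
√(4πDt) = 82.07 m, giving peak height M/(n_e·A·√(4πDt)) = 288/(0.32 × 6.21 × 82.07) = 1.766 kg/m³.
(x−vt)²/(4Dt) = (-45.688)²/(4 × 2.00 × 268) = 0.9736; exp(−0.9736) = 0.3777.
C = 1.766 × 0.3777 = 0.667 kg/m³.

0.667 kg/m³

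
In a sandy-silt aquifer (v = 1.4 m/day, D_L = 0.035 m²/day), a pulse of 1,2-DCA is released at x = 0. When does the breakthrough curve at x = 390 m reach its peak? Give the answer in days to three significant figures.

For the 1D instantaneous-source solution, setting ∂C/∂t = 0 at fixed x gives v²t² + 2Dt − x² = 0, so t = (√(D² + v²x²) − D)/v².
√(D² + v²x²) = √(0.035² + 1.4² × 390²) = 546.0; v² = 1.96.
t = (546.0 − 0.035)/1.96 = 279 days (vs. the pure-advection estimate x/v = 279 d).

279 days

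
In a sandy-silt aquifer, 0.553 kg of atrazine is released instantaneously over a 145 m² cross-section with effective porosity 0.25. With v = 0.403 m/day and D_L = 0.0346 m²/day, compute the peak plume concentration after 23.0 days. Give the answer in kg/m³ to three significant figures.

The peak of an instantaneous 1D plume sits at x = vt; there the Gaussian factor is 1 and C_max = M/(n_e·A·√(4πDt)), where n_e·A is the pore area the mass is dissolved in.
√(4πDt) = √(4π × 0.0346 × 23.0) = 3.162 m, so C_max = 0.553/(0.25 × 145 × 3.162) = 0.00482 kg/m³.

0.00482 kg/m³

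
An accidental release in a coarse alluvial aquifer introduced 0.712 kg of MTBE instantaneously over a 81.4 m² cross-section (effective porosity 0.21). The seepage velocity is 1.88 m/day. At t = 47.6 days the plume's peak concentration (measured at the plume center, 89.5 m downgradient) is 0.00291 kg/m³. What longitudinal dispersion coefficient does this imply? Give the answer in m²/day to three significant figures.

At the plume center C_max = M/(n_e·A·√(4πDt)), so D = M²/(4πt·(n_e·A·C_max)²).
n_e·A·C_max = 0.21 × 81.4 × 0.00291 = 0.04974 kg/m.
D = 0.712²/(4π × 47.6 × 0.04974²) = 0.343 m²/day.

0.343 m²/day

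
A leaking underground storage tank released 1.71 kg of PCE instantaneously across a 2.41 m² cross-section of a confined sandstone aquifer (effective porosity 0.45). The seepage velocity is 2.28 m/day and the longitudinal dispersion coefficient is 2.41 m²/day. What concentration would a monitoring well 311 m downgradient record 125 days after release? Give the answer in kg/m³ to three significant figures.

For an instantaneous plane source, C(x,t) = M/(n_e·A·√(4πDt)) · exp(−(x−vt)²/(4Dt)), with n_e·A the pore (flow) area.
Plume center vt = 2.28 × 125 = 285 m, so the well at 311 m is 26 m downgradient of the peak.
√(4πDt) = 61.53 m, giving peak height M/(n_e·A·√(4πDt)) = 1.71/(0.45 × 2.41 × 61.53) = 0.02563 kg/m³.
(x−vt)²/(4Dt) = (26)²/(4 × 2.41 × 125) = 0.5610; exp(−0.5610) = 0.5706.
C = 0.02563 × 0.5706 = 0.0146 kg/m³.

0.0146 kg/m³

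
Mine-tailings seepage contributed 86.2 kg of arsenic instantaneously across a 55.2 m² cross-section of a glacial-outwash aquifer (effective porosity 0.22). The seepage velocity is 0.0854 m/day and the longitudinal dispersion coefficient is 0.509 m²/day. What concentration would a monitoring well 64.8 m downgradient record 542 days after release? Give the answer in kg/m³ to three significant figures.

For an instantaneous plane source, C(x,t) = M/(n_e·A·√(4πDt)) · exp(−(x−vt)²/(4Dt)), with n_e·A the pore (flow) area.
Plume center vt = 0.0854 × 542 = 46.2868 m, so the well at 64.8 m is 18.5132 m downgradient of the peak.
√(4πDt) = 58.88 m, giving peak height M/(n_e·A·√(4πDt)) = 86.2/(0.22 × 55.2 × 58.88) = 0.1206 kg/m³.
(x−vt)²/(4Dt) = (18.5132)²/(4 × 0.509 × 542) = 0.3106; exp(−0.3106) = 0.7330.
C = 0.1206 × 0.7330 = 0.0884 kg/m³.

0.0884 kg/m³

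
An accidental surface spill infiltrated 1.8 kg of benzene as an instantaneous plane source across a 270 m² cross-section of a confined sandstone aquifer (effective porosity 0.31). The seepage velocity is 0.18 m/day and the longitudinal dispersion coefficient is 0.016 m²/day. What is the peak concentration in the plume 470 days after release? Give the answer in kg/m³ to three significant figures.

0.00221 kg/m³

The peak of an instantaneous 1D plume sits at x = vt; there the Gaussian factor is 1 and C_max = M/(n_e·A·√(4πDt)), where n_e·A is the pore area the mass is dissolved in.
√(4πDt) = √(4π × 0.016 × 470) = 9.721 m, so C_max = 1.8/(0.31 × 270 × 9.721) = 0.00221 kg/m³.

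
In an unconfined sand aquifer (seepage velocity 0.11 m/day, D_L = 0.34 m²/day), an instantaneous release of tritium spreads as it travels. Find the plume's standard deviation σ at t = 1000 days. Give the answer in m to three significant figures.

Dispersive spreading gives a Gaussian with σ² = 2Dt; advection only shifts the center.
σ = √(2 × 0.34 × 1000) = 26.1 m.

26.1 m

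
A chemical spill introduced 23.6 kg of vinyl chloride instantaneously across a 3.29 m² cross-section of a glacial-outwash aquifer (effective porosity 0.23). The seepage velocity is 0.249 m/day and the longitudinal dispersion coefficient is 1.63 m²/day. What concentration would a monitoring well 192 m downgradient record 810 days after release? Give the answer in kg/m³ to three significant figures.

0.238 kg/m³

For an instantaneous plane source, C(x,t) = M/(n_e·A·√(4πDt)) · exp(−(x−vt)²/(4Dt)), with n_e·A the pore (flow) area.
Plume center vt = 0.249 × 810 = 201.69 m, so the well at 192 m is 9.69 m upgradient of the peak.
√(4πDt) = 128.8 m, giving peak height M/(n_e·A·√(4πDt)) = 23.6/(0.23 × 3.29 × 128.8) = 0.2421 kg/m³.
(x−vt)²/(4Dt) = (-9.69)²/(4 × 1.63 × 810) = 0.01778; exp(−0.01778) = 0.9824.
C = 0.2421 × 0.9824 = 0.238 kg/m³.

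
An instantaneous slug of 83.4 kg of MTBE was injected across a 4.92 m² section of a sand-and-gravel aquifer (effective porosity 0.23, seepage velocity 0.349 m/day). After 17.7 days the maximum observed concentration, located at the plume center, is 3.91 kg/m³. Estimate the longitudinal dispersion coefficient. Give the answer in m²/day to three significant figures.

1.60 m²/day

At the plume center C_max = M/(n_e·A·√(4πDt)), so D = M²/(4πt·(n_e·A·C_max)²).
n_e·A·C_max = 0.23 × 4.92 × 3.91 = 4.425 kg/m.
D = 83.4²/(4π × 17.7 × 4.425²) = 1.60 m²/day.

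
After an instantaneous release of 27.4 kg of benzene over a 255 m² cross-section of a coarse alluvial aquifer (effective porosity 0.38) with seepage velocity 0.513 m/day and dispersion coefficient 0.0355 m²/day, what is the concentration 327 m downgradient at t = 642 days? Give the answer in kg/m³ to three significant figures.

For an instantaneous plane source, C(x,t) = M/(n_e·A·√(4πDt)) · exp(−(x−vt)²/(4Dt)), with n_e·A the pore (flow) area.
Plume center vt = 0.513 × 642 = 329.346 m, so the well at 327 m is 2.346 m upgradient of the peak.
√(4πDt) = 16.92 m, giving peak height M/(n_e·A·√(4πDt)) = 27.4/(0.38 × 255 × 16.92) = 0.01671 kg/m³.
(x−vt)²/(4Dt) = (-2.346)²/(4 × 0.0355 × 642) = 0.06037; exp(−0.06037) = 0.9414.
C = 0.01671 × 0.9414 = 0.0157 kg/m³.

0.0157 kg/m³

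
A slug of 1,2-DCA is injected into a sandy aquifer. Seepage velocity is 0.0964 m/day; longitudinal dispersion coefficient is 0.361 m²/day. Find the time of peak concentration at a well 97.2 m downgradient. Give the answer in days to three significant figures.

970 days

For the 1D instantaneous-source solution, setting ∂C/∂t = 0 at fixed x gives v²t² + 2Dt − x² = 0, so t = (√(D² + v²x²) − D)/v².
√(D² + v²x²) = √(0.361² + 0.0964² × 97.2²) = 9.377; v² = 0.00929296.
t = (9.377 − 0.361)/0.00929296 = 970 days (vs. the pure-advection estimate x/v = 1010 d).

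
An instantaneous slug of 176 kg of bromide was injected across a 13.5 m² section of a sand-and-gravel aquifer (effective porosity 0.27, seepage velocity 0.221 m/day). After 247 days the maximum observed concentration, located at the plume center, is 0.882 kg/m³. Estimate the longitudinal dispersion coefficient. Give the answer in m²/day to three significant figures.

At the plume center C_max = M/(n_e·A·√(4πDt)), so D = M²/(4πt·(n_e·A·C_max)²).
n_e·A·C_max = 0.27 × 13.5 × 0.882 = 3.215 kg/m.
D = 176²/(4π × 247 × 3.215²) = 0.966 m²/day.

0.966 m²/day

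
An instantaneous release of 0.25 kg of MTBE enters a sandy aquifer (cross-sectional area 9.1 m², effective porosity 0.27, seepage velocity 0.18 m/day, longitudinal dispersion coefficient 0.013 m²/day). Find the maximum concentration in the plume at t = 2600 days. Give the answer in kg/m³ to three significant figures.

0.00494 kg/m³

The peak of an instantaneous 1D plume sits at x = vt; there the Gaussian factor is 1 and C_max = M/(n_e·A·√(4πDt)), where n_e·A is the pore area the mass is dissolved in.
√(4πDt) = √(4π × 0.013 × 2600) = 20.61 m, so C_max = 0.25/(0.27 × 9.1 × 20.61) = 0.00494 kg/m³.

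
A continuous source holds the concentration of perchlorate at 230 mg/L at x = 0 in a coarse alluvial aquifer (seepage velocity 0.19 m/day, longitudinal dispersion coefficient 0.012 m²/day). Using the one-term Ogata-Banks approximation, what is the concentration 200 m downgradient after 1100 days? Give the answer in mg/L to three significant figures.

For a continuous step input, C/C₀ ≈ ½·erfc((x−vt)/(2√(Dt))).
vt = 0.19 × 1100 = 209 m and 2√(Dt) = 2√(0.012 × 1100) = 7.266 m.
Argument (x−vt)/(2√(Dt)) = (200 − 209)/7.266 = -1.239; ½·erfc(-1.239) = 0.9601.
C = 230 × 0.9601 = 221 mg/L.

221 mg/L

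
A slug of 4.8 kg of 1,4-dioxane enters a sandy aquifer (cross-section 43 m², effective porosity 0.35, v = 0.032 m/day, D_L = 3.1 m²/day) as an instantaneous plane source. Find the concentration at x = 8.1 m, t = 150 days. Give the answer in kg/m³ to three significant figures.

0.00415 kg/m³

For an instantaneous plane source, C(x,t) = M/(n_e·A·√(4πDt)) · exp(−(x−vt)²/(4Dt)), with n_e·A the pore (flow) area.
Plume center vt = 0.032 × 150 = 4.8 m, so the well at 8.1 m is 3.3 m downgradient of the peak.
√(4πDt) = 76.44 m, giving peak height M/(n_e·A·√(4πDt)) = 4.8/(0.35 × 43 × 76.44) = 0.004172 kg/m³.
(x−vt)²/(4Dt) = (3.3)²/(4 × 3.1 × 150) = 0.005855; exp(−0.005855) = 0.9942.
C = 0.004172 × 0.9942 = 0.00415 kg/m³.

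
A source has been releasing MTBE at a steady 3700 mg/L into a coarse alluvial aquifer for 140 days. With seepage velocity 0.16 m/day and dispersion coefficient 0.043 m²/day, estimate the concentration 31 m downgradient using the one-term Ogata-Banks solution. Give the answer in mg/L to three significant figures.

For a continuous step input, C/C₀ ≈ ½·erfc((x−vt)/(2√(Dt))).
vt = 0.16 × 140 = 22.4 m and 2√(Dt) = 2√(0.043 × 140) = 4.907 m.
Argument (x−vt)/(2√(Dt)) = (31 − 22.4)/4.907 = 1.753; ½·erfc(1.753) = 0.006585.
C = 3700 × 0.006585 = 24.4 mg/L.

24.4 mg/L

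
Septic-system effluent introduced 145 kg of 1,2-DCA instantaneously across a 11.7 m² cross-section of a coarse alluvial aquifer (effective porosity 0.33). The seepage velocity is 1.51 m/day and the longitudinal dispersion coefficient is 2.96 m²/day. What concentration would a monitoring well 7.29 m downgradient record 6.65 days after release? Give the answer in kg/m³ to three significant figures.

For an instantaneous plane source, C(x,t) = M/(n_e·A·√(4πDt)) · exp(−(x−vt)²/(4Dt)), with n_e·A the pore (flow) area.
Plume center vt = 1.51 × 6.65 = 10.0415 m, so the well at 7.29 m is 2.7515 m upgradient of the peak.
√(4πDt) = 15.73 m, giving peak height M/(n_e·A·√(4πDt)) = 145/(0.33 × 11.7 × 15.73) = 2.387 kg/m³.
(x−vt)²/(4Dt) = (-2.7515)²/(4 × 2.96 × 6.65) = 0.09615; exp(−0.09615) = 0.9083.
C = 2.387 × 0.9083 = 2.17 kg/m³.

2.17 kg/m³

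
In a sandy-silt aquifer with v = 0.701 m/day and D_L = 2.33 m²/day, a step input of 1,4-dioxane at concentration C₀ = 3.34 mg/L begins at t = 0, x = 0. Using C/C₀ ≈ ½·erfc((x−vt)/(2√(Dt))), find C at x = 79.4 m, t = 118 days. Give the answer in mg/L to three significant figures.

For a continuous step input, C/C₀ ≈ ½·erfc((x−vt)/(2√(Dt))).
vt = 0.701 × 118 = 82.718 m and 2√(Dt) = 2√(2.33 × 118) = 33.16 m.
Argument (x−vt)/(2√(Dt)) = (79.4 − 82.718)/33.16 = -0.1001; ½·erfc(-0.1001) = 0.5563.
C = 3.34 × 0.5563 = 1.86 mg/L.

1.86 mg/L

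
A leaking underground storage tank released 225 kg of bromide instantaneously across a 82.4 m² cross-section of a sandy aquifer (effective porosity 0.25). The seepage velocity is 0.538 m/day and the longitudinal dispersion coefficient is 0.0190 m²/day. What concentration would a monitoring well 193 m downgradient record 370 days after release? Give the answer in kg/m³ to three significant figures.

0.315 kg/m³

For an instantaneous plane source, C(x,t) = M/(n_e·A·√(4πDt)) · exp(−(x−vt)²/(4Dt)), with n_e·A the pore (flow) area.
Plume center vt = 0.538 × 370 = 199.06 m, so the well at 193 m is 6.06 m upgradient of the peak.
√(4πDt) = 9.399 m, giving peak height M/(n_e·A·√(4πDt)) = 225/(0.25 × 82.4 × 9.399) = 1.162 kg/m³.
(x−vt)²/(4Dt) = (-6.06)²/(4 × 0.0190 × 370) = 1.306; exp(−1.306) = 0.2709.
C = 1.162 × 0.2709 = 0.315 kg/m³.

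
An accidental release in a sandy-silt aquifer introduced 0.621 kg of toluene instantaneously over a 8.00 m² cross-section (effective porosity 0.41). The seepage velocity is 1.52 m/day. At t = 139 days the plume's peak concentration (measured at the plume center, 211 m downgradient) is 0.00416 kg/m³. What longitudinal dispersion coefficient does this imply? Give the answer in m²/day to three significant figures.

1.19 m²/day

At the plume center C_max = M/(n_e·A·√(4πDt)), so D = M²/(4πt·(n_e·A·C_max)²).
n_e·A·C_max = 0.41 × 8.00 × 0.00416 = 0.01364 kg/m.
D = 0.621²/(4π × 139 × 0.01364²) = 1.19 m²/day.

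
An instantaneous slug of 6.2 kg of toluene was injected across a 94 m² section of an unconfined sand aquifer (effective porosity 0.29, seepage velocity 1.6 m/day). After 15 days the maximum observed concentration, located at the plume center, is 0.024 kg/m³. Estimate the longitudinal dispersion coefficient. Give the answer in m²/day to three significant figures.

At the plume center C_max = M/(n_e·A·√(4πDt)), so D = M²/(4πt·(n_e·A·C_max)²).
n_e·A·C_max = 0.29 × 94 × 0.024 = 0.6542 kg/m.
D = 6.2²/(4π × 15 × 0.6542²) = 0.476 m²/day.

0.476 m²/day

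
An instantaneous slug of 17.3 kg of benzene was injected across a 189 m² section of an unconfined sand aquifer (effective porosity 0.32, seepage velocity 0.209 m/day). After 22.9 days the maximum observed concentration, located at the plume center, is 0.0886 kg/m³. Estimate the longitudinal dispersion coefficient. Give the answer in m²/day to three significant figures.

0.0362 m²/day

At the plume center C_max = M/(n_e·A·√(4πDt)), so D = M²/(4πt·(n_e·A·C_max)²).
n_e·A·C_max = 0.32 × 189 × 0.0886 = 5.359 kg/m.
D = 17.3²/(4π × 22.9 × 5.359²) = 0.0362 m²/day.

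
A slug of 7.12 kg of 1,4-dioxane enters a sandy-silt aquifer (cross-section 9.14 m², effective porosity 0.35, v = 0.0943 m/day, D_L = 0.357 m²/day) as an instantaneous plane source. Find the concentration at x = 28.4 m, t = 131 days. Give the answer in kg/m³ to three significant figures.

0.0232 kg/m³

For an instantaneous plane source, C(x,t) = M/(n_e·A·√(4πDt)) · exp(−(x−vt)²/(4Dt)), with n_e·A the pore (flow) area.
Plume center vt = 0.0943 × 131 = 12.3533 m, so the well at 28.4 m is 16.0467 m downgradient of the peak.
√(4πDt) = 24.24 m, giving peak height M/(n_e·A·√(4πDt)) = 7.12/(0.35 × 9.14 × 24.24) = 0.09182 kg/m³.
(x−vt)²/(4Dt) = (16.0467)²/(4 × 0.357 × 131) = 1.376; exp(−1.376) = 0.2526.
C = 0.09182 × 0.2526 = 0.0232 kg/m³.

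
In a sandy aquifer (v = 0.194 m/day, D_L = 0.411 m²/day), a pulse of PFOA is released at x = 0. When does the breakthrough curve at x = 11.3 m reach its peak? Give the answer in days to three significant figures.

48.3 days

For the 1D instantaneous-source solution, setting ∂C/∂t = 0 at fixed x gives v²t² + 2Dt − x² = 0, so t = (√(D² + v²x²) − D)/v².
√(D² + v²x²) = √(0.411² + 0.194² × 11.3²) = 2.230; v² = 0.037636.
t = (2.230 − 0.411)/0.037636 = 48.3 days (vs. the pure-advection estimate x/v = 58.2 d).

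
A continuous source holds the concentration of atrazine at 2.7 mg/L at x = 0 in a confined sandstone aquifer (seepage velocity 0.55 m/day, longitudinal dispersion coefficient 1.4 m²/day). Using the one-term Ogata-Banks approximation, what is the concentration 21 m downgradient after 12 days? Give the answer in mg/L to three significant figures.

0.0175 mg/L

For a continuous step input, C/C₀ ≈ ½·erfc((x−vt)/(2√(Dt))).
vt = 0.55 × 12 = 6.6 m and 2√(Dt) = 2√(1.4 × 12) = 8.198 m.
Argument (x−vt)/(2√(Dt)) = (21 − 6.6)/8.198 = 1.757; ½·erfc(1.757) = 0.006482.
C = 2.7 × 0.006482 = 0.0175 mg/L.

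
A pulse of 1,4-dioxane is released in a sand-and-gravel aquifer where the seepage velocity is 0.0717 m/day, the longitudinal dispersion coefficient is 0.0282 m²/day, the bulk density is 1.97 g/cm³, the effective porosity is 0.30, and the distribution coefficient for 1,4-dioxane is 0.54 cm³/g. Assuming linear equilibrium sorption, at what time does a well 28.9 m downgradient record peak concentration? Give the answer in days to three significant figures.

Retardation factor R = 1 + ρ_b·K_d/n = 1 + 1.97 × 0.54/0.30 = 4.546.
Sorption retards both mechanisms: v_R = v/R = 0.01577 m/day, D_R = D/R = 0.006203 m²/day.
Peak time from v_R²t² + 2D_R t − x² = 0: t = (√(D_R² + v_R²x²) − D_R)/v_R².
√(D_R² + v_R²x²) = √(0.006203² + 0.01577² × 28.9²) = 0.4558; v_R² = 0.0002487.
t = (0.4558 − 0.006203)/0.0002487 = 1810 days.

1810 days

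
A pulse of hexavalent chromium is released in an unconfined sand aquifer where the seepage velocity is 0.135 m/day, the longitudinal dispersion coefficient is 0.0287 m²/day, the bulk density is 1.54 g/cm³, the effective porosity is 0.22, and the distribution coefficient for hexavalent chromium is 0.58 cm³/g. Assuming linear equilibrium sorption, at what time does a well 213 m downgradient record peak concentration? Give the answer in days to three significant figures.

Retardation factor R = 1 + ρ_b·K_d/n = 1 + 1.54 × 0.58/0.22 = 5.060.
Sorption retards both mechanisms: v_R = v/R = 0.02668 m/day, D_R = D/R = 0.005672 m²/day.
Peak time from v_R²t² + 2D_R t − x² = 0: t = (√(D_R² + v_R²x²) − D_R)/v_R².
√(D_R² + v_R²x²) = √(0.005672² + 0.02668² × 213²) = 5.683; v_R² = 0.0007118.
t = (5.683 − 0.005672)/0.0007118 = 7980 days.

7980 days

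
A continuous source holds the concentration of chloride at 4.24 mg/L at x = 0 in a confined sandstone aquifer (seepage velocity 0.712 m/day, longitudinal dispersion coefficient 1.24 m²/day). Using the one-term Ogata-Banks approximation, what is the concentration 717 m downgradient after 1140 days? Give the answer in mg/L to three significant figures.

For a continuous step input, C/C₀ ≈ ½·erfc((x−vt)/(2√(Dt))).
vt = 0.712 × 1140 = 811.68 m and 2√(Dt) = 2√(1.24 × 1140) = 75.20 m.
Argument (x−vt)/(2√(Dt)) = (717 − 811.68)/75.20 = -1.259; ½·erfc(-1.259) = 0.9625.
C = 4.24 × 0.9625 = 4.08 mg/L.

4.08 mg/L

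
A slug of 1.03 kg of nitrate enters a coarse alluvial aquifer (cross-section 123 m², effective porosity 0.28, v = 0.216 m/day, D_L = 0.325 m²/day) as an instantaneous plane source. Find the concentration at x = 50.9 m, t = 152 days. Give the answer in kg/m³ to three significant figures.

0.000230 kg/m³

For an instantaneous plane source, C(x,t) = M/(n_e·A·√(4πDt)) · exp(−(x−vt)²/(4Dt)), with n_e·A the pore (flow) area.
Plume center vt = 0.216 × 152 = 32.832 m, so the well at 50.9 m is 18.068 m downgradient of the peak.
√(4πDt) = 24.92 m, giving peak height M/(n_e·A·√(4πDt)) = 1.03/(0.28 × 123 × 24.92) = 0.001200 kg/m³.
(x−vt)²/(4Dt) = (18.068)²/(4 × 0.325 × 152) = 1.652; exp(−1.652) = 0.1917.
C = 0.001200 × 0.1917 = 0.000230 kg/m³.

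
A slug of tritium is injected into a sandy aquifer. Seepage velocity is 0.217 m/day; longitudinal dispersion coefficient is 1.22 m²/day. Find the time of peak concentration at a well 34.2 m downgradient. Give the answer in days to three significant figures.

134 days

For the 1D instantaneous-source solution, setting ∂C/∂t = 0 at fixed x gives v²t² + 2Dt − x² = 0, so t = (√(D² + v²x²) − D)/v².
√(D² + v²x²) = √(1.22² + 0.217² × 34.2²) = 7.521; v² = 0.047089.
t = (7.521 − 1.22)/0.047089 = 134 days (vs. the pure-advection estimate x/v = 158 d).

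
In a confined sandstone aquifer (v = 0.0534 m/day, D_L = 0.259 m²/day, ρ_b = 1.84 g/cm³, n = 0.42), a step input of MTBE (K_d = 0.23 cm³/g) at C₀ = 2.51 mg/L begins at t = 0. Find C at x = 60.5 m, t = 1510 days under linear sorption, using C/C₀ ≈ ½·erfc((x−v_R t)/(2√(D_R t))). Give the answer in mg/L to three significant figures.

0.380 mg/L

Retardation factor R = 1 + ρ_b·K_d/n = 1 + 1.84 × 0.23/0.42 = 2.008.
Sorption retards both mechanisms: v_R = v/R = 0.02659 m/day, D_R = D/R = 0.1290 m²/day.
v_R·t = 0.02659 × 1510 = 40.1509 m; 2√(D_R t) = 27.91 m; argument = (60.5 − 40.1509)/27.91 = 0.7291.
C = C₀ × ½·erfc(0.7291) = 2.51 × 0.1512 = 0.380 mg/L.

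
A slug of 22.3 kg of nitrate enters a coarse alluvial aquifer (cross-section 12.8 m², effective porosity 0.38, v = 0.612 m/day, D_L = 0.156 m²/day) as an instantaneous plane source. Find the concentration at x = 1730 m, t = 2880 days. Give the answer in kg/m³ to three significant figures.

For an instantaneous plane source, C(x,t) = M/(n_e·A·√(4πDt)) · exp(−(x−vt)²/(4Dt)), with n_e·A the pore (flow) area.
Plume center vt = 0.612 × 2880 = 1762.56 m, so the well at 1730 m is 32.56 m upgradient of the peak.
√(4πDt) = 75.14 m, giving peak height M/(n_e·A·√(4πDt)) = 22.3/(0.38 × 12.8 × 75.14) = 0.06102 kg/m³.
(x−vt)²/(4Dt) = (-32.56)²/(4 × 0.156 × 2880) = 0.5899; exp(−0.5899) = 0.5544.
C = 0.06102 × 0.5544 = 0.0338 kg/m³.

0.0338 kg/m³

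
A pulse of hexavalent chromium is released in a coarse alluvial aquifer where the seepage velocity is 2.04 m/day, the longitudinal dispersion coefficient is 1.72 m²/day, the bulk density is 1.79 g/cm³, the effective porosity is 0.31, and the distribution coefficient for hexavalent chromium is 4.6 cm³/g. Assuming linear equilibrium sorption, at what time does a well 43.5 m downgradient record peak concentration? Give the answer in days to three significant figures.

576 days

Retardation factor R = 1 + ρ_b·K_d/n = 1 + 1.79 × 4.6/0.31 = 27.56.
Sorption retards both mechanisms: v_R = v/R = 0.07402 m/day, D_R = D/R = 0.06241 m²/day.
Peak time from v_R²t² + 2D_R t − x² = 0: t = (√(D_R² + v_R²x²) − D_R)/v_R².
√(D_R² + v_R²x²) = √(0.06241² + 0.07402² × 43.5²) = 3.220; v_R² = 0.005479.
t = (3.220 − 0.06241)/0.005479 = 576 days.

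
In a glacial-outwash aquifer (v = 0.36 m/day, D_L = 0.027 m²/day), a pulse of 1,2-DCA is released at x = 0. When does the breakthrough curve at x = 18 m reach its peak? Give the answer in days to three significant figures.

For the 1D instantaneous-source solution, setting ∂C/∂t = 0 at fixed x gives v²t² + 2Dt − x² = 0, so t = (√(D² + v²x²) − D)/v².
√(D² + v²x²) = √(0.027² + 0.36² × 18²) = 6.480; v² = 0.1296.
t = (6.480 − 0.027)/0.1296 = 49.8 days (vs. the pure-advection estimate x/v = 50.0 d).

49.8 days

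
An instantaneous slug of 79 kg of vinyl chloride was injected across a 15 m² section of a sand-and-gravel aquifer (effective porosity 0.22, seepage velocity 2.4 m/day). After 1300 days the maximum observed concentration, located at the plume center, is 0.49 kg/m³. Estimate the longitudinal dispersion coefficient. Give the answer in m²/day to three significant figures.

At the plume center C_max = M/(n_e·A·√(4πDt)), so D = M²/(4πt·(n_e·A·C_max)²).
n_e·A·C_max = 0.22 × 15 × 0.49 = 1.617 kg/m.
D = 79²/(4π × 1300 × 1.617²) = 0.146 m²/day.

0.146 m²/day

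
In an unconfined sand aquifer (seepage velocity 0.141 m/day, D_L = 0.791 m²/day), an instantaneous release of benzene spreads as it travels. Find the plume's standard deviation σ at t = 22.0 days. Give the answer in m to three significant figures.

5.90 m

Dispersive spreading gives a Gaussian with σ² = 2Dt; advection only shifts the center.
σ = √(2 × 0.791 × 22.0) = 5.90 m.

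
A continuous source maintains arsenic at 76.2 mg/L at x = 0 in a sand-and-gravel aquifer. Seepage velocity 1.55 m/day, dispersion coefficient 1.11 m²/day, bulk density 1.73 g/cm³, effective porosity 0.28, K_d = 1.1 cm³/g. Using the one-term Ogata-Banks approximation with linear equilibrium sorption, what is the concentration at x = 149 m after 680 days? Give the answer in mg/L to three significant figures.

Retardation factor R = 1 + ρ_b·K_d/n = 1 + 1.73 × 1.1/0.28 = 7.796.
Sorption retards both mechanisms: v_R = v/R = 0.1988 m/day, D_R = D/R = 0.1424 m²/day.
v_R·t = 0.1988 × 680 = 135.184 m; 2√(D_R t) = 19.68 m; argument = (149 − 135.184)/19.68 = 0.7020.
C = C₀ × ½·erfc(0.7020) = 76.2 × 0.1604 = 12.2 mg/L.

12.2 mg/L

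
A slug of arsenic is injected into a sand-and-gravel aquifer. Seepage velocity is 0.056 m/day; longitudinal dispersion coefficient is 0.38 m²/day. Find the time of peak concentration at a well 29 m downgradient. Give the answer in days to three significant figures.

411 days

For the 1D instantaneous-source solution, setting ∂C/∂t = 0 at fixed x gives v²t² + 2Dt − x² = 0, so t = (√(D² + v²x²) − D)/v².
√(D² + v²x²) = √(0.38² + 0.056² × 29²) = 1.668; v² = 0.003136.
t = (1.668 − 0.38)/0.003136 = 411 days (vs. the pure-advection estimate x/v = 518 d).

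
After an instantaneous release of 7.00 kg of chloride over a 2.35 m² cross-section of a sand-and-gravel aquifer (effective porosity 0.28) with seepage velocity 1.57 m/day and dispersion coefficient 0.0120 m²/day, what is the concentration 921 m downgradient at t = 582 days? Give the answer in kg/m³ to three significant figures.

0.172 kg/m³

For an instantaneous plane source, C(x,t) = M/(n_e·A·√(4πDt)) · exp(−(x−vt)²/(4Dt)), with n_e·A the pore (flow) area.
Plume center vt = 1.57 × 582 = 913.74 m, so the well at 921 m is 7.26 m downgradient of the peak.
√(4πDt) = 9.368 m, giving peak height M/(n_e·A·√(4πDt)) = 7.00/(0.28 × 2.35 × 9.368) = 1.136 kg/m³.
(x−vt)²/(4Dt) = (7.26)²/(4 × 0.0120 × 582) = 1.887; exp(−1.887) = 0.1515.
C = 1.136 × 0.1515 = 0.172 kg/m³.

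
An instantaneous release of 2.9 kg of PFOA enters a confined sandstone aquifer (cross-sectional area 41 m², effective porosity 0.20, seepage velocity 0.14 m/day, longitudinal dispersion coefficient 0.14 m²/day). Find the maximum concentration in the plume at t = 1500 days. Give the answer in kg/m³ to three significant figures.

0.00688 kg/m³

The peak of an instantaneous 1D plume sits at x = vt; there the Gaussian factor is 1 and C_max = M/(n_e·A·√(4πDt)), where n_e·A is the pore area the mass is dissolved in.
√(4πDt) = √(4π × 0.14 × 1500) = 51.37 m, so C_max = 2.9/(0.20 × 41 × 51.37) = 0.00688 kg/m³.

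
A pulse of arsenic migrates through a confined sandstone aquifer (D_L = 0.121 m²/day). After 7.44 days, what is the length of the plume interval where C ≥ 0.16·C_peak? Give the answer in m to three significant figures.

5.14 m

The plume is Gaussian with σ = √(2Dt) = √(2 × 0.121 × 7.44) = 1.342 m.
C/C_peak = exp(−Δx²/(2σ²)) = 0.16 ⇒ Δx = σ·√(−2 ln 0.16) = 1.342 × 1.914 = 2.569 m.
Width = 2Δx = 5.14 m.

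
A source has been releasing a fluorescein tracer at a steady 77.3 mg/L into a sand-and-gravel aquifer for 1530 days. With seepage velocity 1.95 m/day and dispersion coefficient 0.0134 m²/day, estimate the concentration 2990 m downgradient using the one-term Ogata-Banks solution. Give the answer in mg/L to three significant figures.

For a continuous step input, C/C₀ ≈ ½·erfc((x−vt)/(2√(Dt))).
vt = 1.95 × 1530 = 2983.5 m and 2√(Dt) = 2√(0.0134 × 1530) = 9.056 m.
Argument (x−vt)/(2√(Dt)) = (2990 − 2983.5)/9.056 = 0.7178; ½·erfc(0.7178) = 0.1550.
C = 77.3 × 0.1550 = 12.0 mg/L.

12.0 mg/L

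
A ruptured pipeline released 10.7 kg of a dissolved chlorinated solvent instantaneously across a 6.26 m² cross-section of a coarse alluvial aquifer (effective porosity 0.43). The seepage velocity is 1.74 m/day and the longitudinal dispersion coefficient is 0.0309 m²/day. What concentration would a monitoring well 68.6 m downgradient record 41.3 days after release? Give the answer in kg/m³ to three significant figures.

0.123 kg/m³

For an instantaneous plane source, C(x,t) = M/(n_e·A·√(4πDt)) · exp(−(x−vt)²/(4Dt)), with n_e·A the pore (flow) area.
Plume center vt = 1.74 × 41.3 = 71.862 m, so the well at 68.6 m is 3.262 m upgradient of the peak.
√(4πDt) = 4.005 m, giving peak height M/(n_e·A·√(4πDt)) = 10.7/(0.43 × 6.26 × 4.005) = 0.9925 kg/m³.
(x−vt)²/(4Dt) = (-3.262)²/(4 × 0.0309 × 41.3) = 2.084; exp(−2.084) = 0.1244.
C = 0.9925 × 0.1244 = 0.123 kg/m³.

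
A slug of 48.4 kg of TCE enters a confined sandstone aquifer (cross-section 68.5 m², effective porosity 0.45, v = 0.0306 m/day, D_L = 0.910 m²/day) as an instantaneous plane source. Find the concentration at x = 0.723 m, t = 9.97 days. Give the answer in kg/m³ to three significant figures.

0.146 kg/m³

For an instantaneous plane source, C(x,t) = M/(n_e·A·√(4πDt)) · exp(−(x−vt)²/(4Dt)), with n_e·A the pore (flow) area.
Plume center vt = 0.0306 × 9.97 = 0.305082 m, so the well at 0.723 m is 0.417918 m downgradient of the peak.
√(4πDt) = 10.68 m, giving peak height M/(n_e·A·√(4πDt)) = 48.4/(0.45 × 68.5 × 10.68) = 0.1470 kg/m³.
(x−vt)²/(4Dt) = (0.417918)²/(4 × 0.910 × 9.97) = 0.004813; exp(−0.004813) = 0.9952.
C = 0.1470 × 0.9952 = 0.146 kg/m³.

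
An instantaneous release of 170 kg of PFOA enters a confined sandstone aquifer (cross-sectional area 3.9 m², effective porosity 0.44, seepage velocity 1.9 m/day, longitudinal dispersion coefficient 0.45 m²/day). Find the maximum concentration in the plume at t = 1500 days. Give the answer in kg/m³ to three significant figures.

1.08 kg/m³

The peak of an instantaneous 1D plume sits at x = vt; there the Gaussian factor is 1 and C_max = M/(n_e·A·√(4πDt)), where n_e·A is the pore area the mass is dissolved in.
√(4πDt) = √(4π × 0.45 × 1500) = 92.10 m, so C_max = 170/(0.44 × 3.9 × 92.10) = 1.08 kg/m³.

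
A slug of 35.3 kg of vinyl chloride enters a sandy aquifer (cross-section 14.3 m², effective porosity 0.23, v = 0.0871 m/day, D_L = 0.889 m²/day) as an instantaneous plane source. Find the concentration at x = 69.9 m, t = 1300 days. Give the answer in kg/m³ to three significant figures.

0.0593 kg/m³

For an instantaneous plane source, C(x,t) = M/(n_e·A·√(4πDt)) · exp(−(x−vt)²/(4Dt)), with n_e·A the pore (flow) area.
Plume center vt = 0.0871 × 1300 = 113.23 m, so the well at 69.9 m is 43.33 m upgradient of the peak.
√(4πDt) = 120.5 m, giving peak height M/(n_e·A·√(4πDt)) = 35.3/(0.23 × 14.3 × 120.5) = 0.08907 kg/m³.
(x−vt)²/(4Dt) = (-43.33)²/(4 × 0.889 × 1300) = 0.4061; exp(−0.4061) = 0.6662.
C = 0.08907 × 0.6662 = 0.0593 kg/m³.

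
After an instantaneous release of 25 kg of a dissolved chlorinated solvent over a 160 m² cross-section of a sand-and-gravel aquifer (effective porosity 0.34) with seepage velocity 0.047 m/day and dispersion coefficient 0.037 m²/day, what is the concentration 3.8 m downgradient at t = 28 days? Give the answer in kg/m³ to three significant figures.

0.0287 kg/m³

For an instantaneous plane source, C(x,t) = M/(n_e·A·√(4πDt)) · exp(−(x−vt)²/(4Dt)), with n_e·A the pore (flow) area.
Plume center vt = 0.047 × 28 = 1.316 m, so the well at 3.8 m is 2.484 m downgradient of the peak.
√(4πDt) = 3.608 m, giving peak height M/(n_e·A·√(4πDt)) = 25/(0.34 × 160 × 3.608) = 0.1274 kg/m³.
(x−vt)²/(4Dt) = (2.484)²/(4 × 0.037 × 28) = 1.489; exp(−1.489) = 0.2256.
C = 0.1274 × 0.2256 = 0.0287 kg/m³.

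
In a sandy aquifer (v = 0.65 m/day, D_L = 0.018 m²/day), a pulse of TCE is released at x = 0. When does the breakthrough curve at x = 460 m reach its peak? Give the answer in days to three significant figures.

For the 1D instantaneous-source solution, setting ∂C/∂t = 0 at fixed x gives v²t² + 2Dt − x² = 0, so t = (√(D² + v²x²) − D)/v².
√(D² + v²x²) = √(0.018² + 0.65² × 460²) = 299.0; v² = 0.4225.
t = (299.0 − 0.018)/0.4225 = 708 days (vs. the pure-advection estimate x/v = 708 d).

708 days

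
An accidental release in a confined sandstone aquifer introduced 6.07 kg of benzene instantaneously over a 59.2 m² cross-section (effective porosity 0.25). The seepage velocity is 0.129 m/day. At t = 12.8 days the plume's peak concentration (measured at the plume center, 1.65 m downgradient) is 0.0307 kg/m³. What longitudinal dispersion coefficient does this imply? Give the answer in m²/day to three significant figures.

1.11 m²/day

At the plume center C_max = M/(n_e·A·√(4πDt)), so D = M²/(4πt·(n_e·A·C_max)²).
n_e·A·C_max = 0.25 × 59.2 × 0.0307 = 0.4544 kg/m.
D = 6.07²/(4π × 12.8 × 0.4544²) = 1.11 m²/day.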